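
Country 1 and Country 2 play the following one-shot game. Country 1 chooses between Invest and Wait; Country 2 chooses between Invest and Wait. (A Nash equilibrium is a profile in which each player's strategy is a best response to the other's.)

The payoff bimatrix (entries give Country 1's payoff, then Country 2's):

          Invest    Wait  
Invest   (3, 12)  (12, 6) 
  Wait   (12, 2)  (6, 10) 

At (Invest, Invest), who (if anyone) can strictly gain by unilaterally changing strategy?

Country 1

Country 1 at (Invest, Invest) earns 3; deviating to Wait yields 12 — a strict improvement.
Country 2 earns 12; deviating to Wait yields 6 — not better.
Only Country 1 has a strictly profitable deviation.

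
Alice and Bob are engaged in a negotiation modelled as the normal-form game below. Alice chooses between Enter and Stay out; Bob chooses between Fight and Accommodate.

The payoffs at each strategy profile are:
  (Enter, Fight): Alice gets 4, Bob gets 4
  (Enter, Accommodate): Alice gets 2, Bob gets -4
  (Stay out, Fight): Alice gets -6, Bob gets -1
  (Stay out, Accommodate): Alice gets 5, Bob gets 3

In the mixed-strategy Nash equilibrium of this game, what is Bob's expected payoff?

2/3

First find x, the probability Alice plays Enter, from Bob's indifference between Fight and Accommodate: 4x − (1−x) = −4x + 3(1−x), giving x = 1/3.
Since Bob is indifferent in equilibrium, Bob's expected payoff equals the payoff from either column against (1/3, 2/3). Using Fight: 4(1/3) − (2/3) = 2/3.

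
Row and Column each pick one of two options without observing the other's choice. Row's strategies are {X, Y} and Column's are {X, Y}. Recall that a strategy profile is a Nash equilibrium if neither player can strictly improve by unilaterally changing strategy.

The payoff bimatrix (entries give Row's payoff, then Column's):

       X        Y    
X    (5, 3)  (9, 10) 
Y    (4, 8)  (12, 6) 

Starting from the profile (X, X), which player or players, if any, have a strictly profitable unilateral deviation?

Row at (X, X) earns 5; deviating to Y yields 4 — not better.
Column earns 3; deviating to Y yields 10 — a strict improvement.
Only Column has a strictly profitable deviation.

Column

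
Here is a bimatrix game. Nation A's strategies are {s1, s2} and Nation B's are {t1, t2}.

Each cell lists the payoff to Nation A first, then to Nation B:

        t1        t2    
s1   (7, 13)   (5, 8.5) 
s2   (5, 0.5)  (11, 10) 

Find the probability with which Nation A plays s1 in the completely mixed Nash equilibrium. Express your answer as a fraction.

Let p be the probability that Nation A plays s1. In a completely mixed equilibrium, Nation B must be indifferent between t1 and t2.
Nation B's expected payoff from t1 is 13p + 0.5(1−p); from t2 it is 8.5p + 10(1−p).
Setting these equal: 12.5p + 0.5 = −1.5p + 10, so p = 19/28.

19/28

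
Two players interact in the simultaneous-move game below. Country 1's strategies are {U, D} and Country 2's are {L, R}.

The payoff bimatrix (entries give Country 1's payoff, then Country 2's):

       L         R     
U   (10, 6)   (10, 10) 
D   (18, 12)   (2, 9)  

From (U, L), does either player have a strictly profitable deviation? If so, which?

Both

Country 1 at (U, L) earns 10; deviating to D yields 18 — a strict improvement.
Country 2 earns 6; deviating to R yields 10 — a strict improvement.
Both Country 1 and Country 2 have strictly profitable deviations.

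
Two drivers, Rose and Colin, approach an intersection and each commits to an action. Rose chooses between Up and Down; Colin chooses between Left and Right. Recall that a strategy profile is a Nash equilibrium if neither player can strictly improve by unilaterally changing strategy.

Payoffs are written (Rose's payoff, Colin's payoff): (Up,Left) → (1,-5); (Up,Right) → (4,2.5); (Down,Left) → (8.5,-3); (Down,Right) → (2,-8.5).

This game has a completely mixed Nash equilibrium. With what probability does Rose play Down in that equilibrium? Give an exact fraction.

Let x be the probability that Rose plays Up. In a completely mixed equilibrium, Colin must be indifferent between Left and Right.
Colin's expected payoff from Left is −5x − 3(1−x); from Right it is 2.5x − 8.5(1−x).
Setting these equal: −2x − 3 = 11x − 8.5, so x = 11/26.
Therefore Rose plays Down with probability 1 − 11/26 = 15/26.

15/26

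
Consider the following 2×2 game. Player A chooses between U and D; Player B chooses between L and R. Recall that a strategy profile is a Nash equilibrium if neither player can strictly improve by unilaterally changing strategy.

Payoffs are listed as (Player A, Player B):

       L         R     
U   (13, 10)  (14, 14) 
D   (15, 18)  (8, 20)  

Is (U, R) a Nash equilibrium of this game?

Yes

At (U, R), Player A earns 14; switching to D would give 8, so Player A has no profitable deviation.
Player B earns 14; switching to L would give 10, so Player B has no profitable deviation.
Neither player can gain by a unilateral deviation, so this profile is a Nash equilibrium.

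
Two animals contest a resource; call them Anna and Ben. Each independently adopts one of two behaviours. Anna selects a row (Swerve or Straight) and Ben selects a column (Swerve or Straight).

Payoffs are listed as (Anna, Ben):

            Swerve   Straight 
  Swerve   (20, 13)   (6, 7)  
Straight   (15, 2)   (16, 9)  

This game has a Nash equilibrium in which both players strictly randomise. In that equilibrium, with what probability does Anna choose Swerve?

Let x be the probability that Anna plays Swerve. In a completely mixed equilibrium, Ben must be indifferent between Swerve and Straight.
Ben's expected payoff from Swerve is 13x + 2(1−x); from Straight it is 7x + 9(1−x).
Setting these equal: 11x + 2 = −2x + 9, so x = 7/13.

7/13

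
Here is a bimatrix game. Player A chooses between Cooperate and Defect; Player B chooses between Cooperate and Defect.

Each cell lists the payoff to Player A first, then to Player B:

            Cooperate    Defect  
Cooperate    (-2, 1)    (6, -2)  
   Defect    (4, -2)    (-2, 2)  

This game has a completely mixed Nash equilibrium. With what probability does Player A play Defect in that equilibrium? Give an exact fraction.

Let p be the probability that Player A plays Cooperate. In a completely mixed equilibrium, Player B must be indifferent between Cooperate and Defect.
Player B's expected payoff from Cooperate is p − 2(1−p); from Defect it is −2p + 2(1−p).
Setting these equal: 3p − 2 = −4p + 2, so p = 4/7.
Therefore Player A plays Defect with probability 1 − 4/7 = 3/7.

3/7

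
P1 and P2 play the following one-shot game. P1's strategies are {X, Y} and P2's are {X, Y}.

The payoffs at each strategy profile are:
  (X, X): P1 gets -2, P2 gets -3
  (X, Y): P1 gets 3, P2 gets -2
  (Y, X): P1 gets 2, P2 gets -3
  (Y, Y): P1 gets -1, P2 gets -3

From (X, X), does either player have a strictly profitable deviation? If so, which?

P1 at (X, X) earns -2; deviating to Y yields 2 — a strict improvement.
P2 earns -3; deviating to Y yields -2 — a strict improvement.
Both P1 and P2 have strictly profitable deviations.

Both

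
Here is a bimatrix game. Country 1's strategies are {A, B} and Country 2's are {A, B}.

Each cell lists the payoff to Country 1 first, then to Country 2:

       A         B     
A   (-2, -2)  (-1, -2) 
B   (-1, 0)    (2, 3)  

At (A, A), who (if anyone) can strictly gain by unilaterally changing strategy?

Country 1

Country 1 at (A, A) earns -2; deviating to B yields -1 — a strict improvement.
Country 2 earns -2; deviating to B yields -2 — not better.
Only Country 1 has a strictly profitable deviation.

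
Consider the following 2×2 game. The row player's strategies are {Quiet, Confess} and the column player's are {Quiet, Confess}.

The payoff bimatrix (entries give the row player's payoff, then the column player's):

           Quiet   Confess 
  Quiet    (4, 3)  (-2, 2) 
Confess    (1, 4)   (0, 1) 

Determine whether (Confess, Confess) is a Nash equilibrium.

No

At (Confess, Confess), the row player earns 0; switching to Quiet would give -2, so the row player has no profitable deviation.
The column player earns 1; switching to Quiet would give 4, so the column player would deviate.
Since at least one player can profitably deviate, this is not a Nash equilibrium.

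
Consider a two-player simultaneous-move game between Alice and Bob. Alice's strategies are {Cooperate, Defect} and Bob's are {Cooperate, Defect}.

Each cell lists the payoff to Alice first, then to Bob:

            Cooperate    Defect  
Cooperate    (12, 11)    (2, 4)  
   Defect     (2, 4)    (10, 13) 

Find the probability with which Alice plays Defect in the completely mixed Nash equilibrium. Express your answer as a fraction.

7/16

Let x be the probability that Alice plays Cooperate. In a completely mixed equilibrium, Bob must be indifferent between Cooperate and Defect.
Bob's expected payoff from Cooperate is 11x + 4(1−x); from Defect it is 4x + 13(1−x).
Setting these equal: 7x + 4 = −9x + 13, so x = 9/16.
Therefore Alice plays Defect with probability 1 − 9/16 = 7/16.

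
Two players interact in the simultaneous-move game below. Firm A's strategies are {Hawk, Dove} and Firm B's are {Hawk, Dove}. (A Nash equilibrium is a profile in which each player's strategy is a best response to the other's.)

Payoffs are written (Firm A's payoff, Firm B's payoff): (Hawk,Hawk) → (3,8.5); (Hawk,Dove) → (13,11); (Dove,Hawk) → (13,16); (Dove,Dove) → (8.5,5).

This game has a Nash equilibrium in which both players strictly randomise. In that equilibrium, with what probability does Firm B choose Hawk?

Let q be the probability that Firm B plays Hawk. In a completely mixed equilibrium, Firm A must be indifferent between Hawk and Dove.
Firm A's expected payoff from Hawk is 3q + 13(1−q); from Dove it is 13q + 8.5(1−q).
Setting these equal: −10q + 13 = 4.5q + 8.5, so q = 9/29.

9/29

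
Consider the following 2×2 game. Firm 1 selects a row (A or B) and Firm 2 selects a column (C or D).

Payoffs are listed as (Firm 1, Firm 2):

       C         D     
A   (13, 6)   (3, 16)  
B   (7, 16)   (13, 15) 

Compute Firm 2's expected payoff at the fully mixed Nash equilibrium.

First find p, the probability Firm 1 plays A, from Firm 2's indifference between C and D: 6p + 16(1−p) = 16p + 15(1−p), giving p = 1/11.
Since Firm 2 is indifferent in equilibrium, Firm 2's expected payoff equals the payoff from either column against (1/11, 10/11). Using C: 6(1/11) + 16(10/11) = 166/11.

166/11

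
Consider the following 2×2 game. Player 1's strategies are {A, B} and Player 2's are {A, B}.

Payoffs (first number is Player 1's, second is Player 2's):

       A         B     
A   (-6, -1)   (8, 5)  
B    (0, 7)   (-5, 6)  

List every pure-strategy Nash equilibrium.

(A, A): Player 1 prefers B (0 > -6); Player 2 prefers B (5 > -1) — not an equilibrium.
(A, B): Player 1 gets 8 ≥ -5 from B, and Player 2 gets 5 ≥ -1 from A — Nash equilibrium.
(B, A): Player 1 gets 0 ≥ -6 from A, and Player 2 gets 7 ≥ 6 from B — Nash equilibrium.
(B, B): Player 1 prefers A (8 > -5); Player 2 prefers A (7 > 6) — not an equilibrium.

(A, B) and (B, A)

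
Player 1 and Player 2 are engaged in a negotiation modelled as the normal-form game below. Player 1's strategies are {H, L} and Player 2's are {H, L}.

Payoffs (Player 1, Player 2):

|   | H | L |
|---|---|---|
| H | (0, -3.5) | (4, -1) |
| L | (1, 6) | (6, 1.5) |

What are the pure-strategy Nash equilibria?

(H, H): Player 1 prefers L (1 > 0); Player 2 prefers L (-1 > -3.5) — not an equilibrium.
(H, L): Player 1 prefers L (6 > 4) — not an equilibrium.
(L, H): Player 1 gets 1 ≥ 0 from H, and Player 2 gets 6 ≥ 1.5 from L — Nash equilibrium.
(L, L): Player 2 prefers H (6 > 1.5) — not an equilibrium.

(L, H)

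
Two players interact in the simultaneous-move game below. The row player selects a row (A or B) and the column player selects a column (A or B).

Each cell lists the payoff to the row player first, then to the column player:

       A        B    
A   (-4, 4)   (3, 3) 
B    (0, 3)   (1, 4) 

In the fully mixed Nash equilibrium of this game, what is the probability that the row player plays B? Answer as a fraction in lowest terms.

Let x be the probability that the row player plays A. In a completely mixed equilibrium, the column player must be indifferent between A and B.
The column player's expected payoff from A is 4x + 3(1−x); from B it is 3x + 4(1−x).
Setting these equal: x + 3 = −x + 4, so x = 1/2.
Therefore the row player plays B with probability 1 − 1/2 = 1/2.

1/2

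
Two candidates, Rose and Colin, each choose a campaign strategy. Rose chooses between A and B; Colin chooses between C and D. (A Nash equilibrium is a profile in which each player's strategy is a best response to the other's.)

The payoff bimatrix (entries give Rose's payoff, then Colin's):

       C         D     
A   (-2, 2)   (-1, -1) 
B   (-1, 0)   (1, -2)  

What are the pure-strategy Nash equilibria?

(A, C): Rose prefers B (-1 > -2) — not an equilibrium.
(A, D): Rose prefers B (1 > -1); Colin prefers C (2 > -1) — not an equilibrium.
(B, C): Rose gets -1 ≥ -2 from A, and Colin gets 0 ≥ -2 from D — Nash equilibrium.
(B, D): Colin prefers C (0 > -2) — not an equilibrium.

(B, C)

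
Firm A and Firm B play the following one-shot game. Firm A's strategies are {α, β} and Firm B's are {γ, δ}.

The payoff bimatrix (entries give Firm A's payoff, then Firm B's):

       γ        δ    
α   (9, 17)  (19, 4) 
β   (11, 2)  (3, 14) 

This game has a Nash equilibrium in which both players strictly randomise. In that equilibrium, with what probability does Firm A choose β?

13/25

Let x be the probability that Firm A plays α. In a completely mixed equilibrium, Firm B must be indifferent between γ and δ.
Firm B's expected payoff from γ is 17x + 2(1−x); from δ it is 4x + 14(1−x).
Setting these equal: 15x + 2 = −10x + 14, so x = 12/25.
Therefore Firm A plays β with probability 1 − 12/25 = 13/25.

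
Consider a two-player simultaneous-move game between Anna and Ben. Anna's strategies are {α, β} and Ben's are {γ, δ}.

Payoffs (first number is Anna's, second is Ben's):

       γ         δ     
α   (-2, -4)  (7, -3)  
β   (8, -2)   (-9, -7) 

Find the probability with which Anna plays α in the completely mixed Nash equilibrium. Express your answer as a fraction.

5/6

Let r be the probability that Anna plays α. In a completely mixed equilibrium, Ben must be indifferent between γ and δ.
Ben's expected payoff from γ is −4r − 2(1−r); from δ it is −3r − 7(1−r).
Setting these equal: −2r − 2 = 4r − 7, so r = 5/6.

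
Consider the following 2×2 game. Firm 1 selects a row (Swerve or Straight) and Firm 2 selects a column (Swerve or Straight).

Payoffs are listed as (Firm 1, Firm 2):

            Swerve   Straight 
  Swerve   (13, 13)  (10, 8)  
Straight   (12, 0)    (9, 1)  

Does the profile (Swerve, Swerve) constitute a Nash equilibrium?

At (Swerve, Swerve), Firm 1 earns 13; switching to Straight would give 12, so Firm 1 has no profitable deviation.
Firm 2 earns 13; switching to Straight would give 8, so Firm 2 has no profitable deviation.
Neither player can gain by a unilateral deviation, so this profile is a Nash equilibrium.

Yes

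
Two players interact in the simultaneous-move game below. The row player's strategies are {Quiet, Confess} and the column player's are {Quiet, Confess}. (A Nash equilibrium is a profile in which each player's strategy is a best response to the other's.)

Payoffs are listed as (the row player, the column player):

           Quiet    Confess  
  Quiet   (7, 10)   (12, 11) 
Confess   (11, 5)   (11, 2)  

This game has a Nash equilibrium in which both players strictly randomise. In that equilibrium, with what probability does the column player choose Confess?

4/5

Let q be the probability that the column player plays Quiet. In a completely mixed equilibrium, the row player must be indifferent between Quiet and Confess.
The row player's expected payoff from Quiet is 7q + 12(1−q); from Confess it is 11q + 11(1−q).
Setting these equal: −5q + 12 = 11, so q = 1/5.
Therefore the column player plays Confess with probability 1 − 1/5 = 4/5.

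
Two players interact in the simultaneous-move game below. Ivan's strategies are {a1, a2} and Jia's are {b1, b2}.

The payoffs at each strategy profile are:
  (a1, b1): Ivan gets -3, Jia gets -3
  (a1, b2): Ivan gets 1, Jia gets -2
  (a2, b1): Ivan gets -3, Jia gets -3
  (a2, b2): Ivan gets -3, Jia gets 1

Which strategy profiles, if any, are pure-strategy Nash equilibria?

(a1, b2)

(a1, b1): Jia prefers b2 (-2 > -3) — not an equilibrium.
(a1, b2): Ivan gets 1 ≥ -3 from a2, and Jia gets -2 ≥ -3 from b1 — Nash equilibrium.
(a2, b1): Jia prefers b2 (1 > -3) — not an equilibrium.
(a2, b2): Ivan prefers a1 (1 > -3) — not an equilibrium.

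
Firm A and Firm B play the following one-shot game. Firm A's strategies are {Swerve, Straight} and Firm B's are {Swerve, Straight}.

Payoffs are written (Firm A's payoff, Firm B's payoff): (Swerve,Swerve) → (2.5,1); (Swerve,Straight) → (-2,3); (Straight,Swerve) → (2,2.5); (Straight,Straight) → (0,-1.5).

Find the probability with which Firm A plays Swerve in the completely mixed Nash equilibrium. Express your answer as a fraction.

2/3

Let x be the probability that Firm A plays Swerve. In a completely mixed equilibrium, Firm B must be indifferent between Swerve and Straight.
Firm B's expected payoff from Swerve is x + 2.5(1−x); from Straight it is 3x − 1.5(1−x).
Setting these equal: −1.5x + 2.5 = 4.5x − 1.5, so x = 2/3.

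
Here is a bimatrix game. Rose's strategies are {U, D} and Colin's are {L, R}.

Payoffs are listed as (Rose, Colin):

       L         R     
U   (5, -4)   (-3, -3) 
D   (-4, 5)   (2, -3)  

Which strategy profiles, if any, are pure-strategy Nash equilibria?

none

(U, L): Colin prefers R (-3 > -4) — not an equilibrium.
(U, R): Rose prefers D (2 > -3) — not an equilibrium.
(D, L): Rose prefers U (5 > -4) — not an equilibrium.
(D, R): Colin prefers L (5 > -3) — not an equilibrium.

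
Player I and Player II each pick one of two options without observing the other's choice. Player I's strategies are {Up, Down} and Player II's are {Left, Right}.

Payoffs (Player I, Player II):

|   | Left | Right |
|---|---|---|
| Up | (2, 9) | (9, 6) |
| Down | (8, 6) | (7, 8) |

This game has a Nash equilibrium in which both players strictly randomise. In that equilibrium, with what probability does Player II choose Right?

Let q be the probability that Player II plays Left. In a completely mixed equilibrium, Player I must be indifferent between Up and Down.
Player I's expected payoff from Up is 2q + 9(1−q); from Down it is 8q + 7(1−q).
Setting these equal: −7q + 9 = q + 7, so q = 1/4.
Therefore Player II plays Right with probability 1 − 1/4 = 3/4.

3/4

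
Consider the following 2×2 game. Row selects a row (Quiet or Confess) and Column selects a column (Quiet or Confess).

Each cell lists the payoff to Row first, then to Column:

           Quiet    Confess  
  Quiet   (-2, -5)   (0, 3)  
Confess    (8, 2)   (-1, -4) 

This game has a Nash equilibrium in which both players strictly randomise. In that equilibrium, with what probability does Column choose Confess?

10/11

Let y be the probability that Column plays Quiet. In a completely mixed equilibrium, Row must be indifferent between Quiet and Confess.
Row's expected payoff from Quiet is −2y; from Confess it is 8y − (1−y).
Setting these equal: −2y = 9y − 1, so y = 1/11.
Therefore Column plays Confess with probability 1 − 1/11 = 10/11.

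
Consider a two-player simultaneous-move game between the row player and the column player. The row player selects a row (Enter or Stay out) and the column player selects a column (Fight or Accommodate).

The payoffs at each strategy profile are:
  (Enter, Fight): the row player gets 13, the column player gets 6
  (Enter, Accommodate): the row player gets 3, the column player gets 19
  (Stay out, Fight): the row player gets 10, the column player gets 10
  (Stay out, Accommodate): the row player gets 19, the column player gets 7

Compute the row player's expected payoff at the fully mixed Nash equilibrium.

First find y, the probability the column player plays Fight, from the row player's indifference between Enter and Stay out: 13y + 3(1−y) = 10y + 19(1−y), giving y = 16/19.
Since the row player is indifferent in equilibrium, the row player's expected payoff equals the payoff from either row against (16/19, 3/19). Using Enter: 13(16/19) + 3(3/19) = 217/19.

217/19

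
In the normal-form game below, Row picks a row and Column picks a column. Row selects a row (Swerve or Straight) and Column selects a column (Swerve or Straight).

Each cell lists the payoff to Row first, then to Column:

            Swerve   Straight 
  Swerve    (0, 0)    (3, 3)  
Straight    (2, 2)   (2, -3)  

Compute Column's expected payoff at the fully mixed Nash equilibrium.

First find p, the probability Row plays Swerve, from Column's indifference between Swerve and Straight: 2(1−p) = 3p − 3(1−p), giving p = 5/8.
Since Column is indifferent in equilibrium, Column's expected payoff equals the payoff from either column against (5/8, 3/8). Using Swerve: 2(3/8) = 3/4.

3/4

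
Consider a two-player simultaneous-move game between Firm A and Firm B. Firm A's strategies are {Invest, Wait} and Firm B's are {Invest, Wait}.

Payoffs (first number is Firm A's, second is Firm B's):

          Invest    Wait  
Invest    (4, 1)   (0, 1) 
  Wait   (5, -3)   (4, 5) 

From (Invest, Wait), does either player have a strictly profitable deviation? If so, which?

Firm A

Firm A at (Invest, Wait) earns 0; deviating to Wait yields 4 — a strict improvement.
Firm B earns 1; deviating to Invest yields 1 — not better.
Only Firm A has a strictly profitable deviation.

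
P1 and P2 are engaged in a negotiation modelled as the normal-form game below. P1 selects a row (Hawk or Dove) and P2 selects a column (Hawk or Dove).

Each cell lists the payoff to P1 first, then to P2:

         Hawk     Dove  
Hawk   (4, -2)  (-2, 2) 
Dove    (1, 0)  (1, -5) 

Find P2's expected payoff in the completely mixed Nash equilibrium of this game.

-10/9

First find x, the probability P1 plays Hawk, from P2's indifference between Hawk and Dove: −2x = 2x − 5(1−x), giving x = 5/9.
Since P2 is indifferent in equilibrium, P2's expected payoff equals the payoff from either column against (5/9, 4/9). Using Hawk: −2(5/9) = -10/9.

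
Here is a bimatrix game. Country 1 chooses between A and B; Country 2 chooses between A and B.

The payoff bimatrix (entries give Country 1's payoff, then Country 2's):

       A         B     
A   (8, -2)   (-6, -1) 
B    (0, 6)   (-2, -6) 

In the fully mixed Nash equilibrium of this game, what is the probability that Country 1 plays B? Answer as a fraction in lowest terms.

1/13

Let r be the probability that Country 1 plays A. In a completely mixed equilibrium, Country 2 must be indifferent between A and B.
Country 2's expected payoff from A is −2r + 6(1−r); from B it is −r − 6(1−r).
Setting these equal: −8r + 6 = 5r − 6, so r = 12/13.
Therefore Country 1 plays B with probability 1 − 12/13 = 1/13.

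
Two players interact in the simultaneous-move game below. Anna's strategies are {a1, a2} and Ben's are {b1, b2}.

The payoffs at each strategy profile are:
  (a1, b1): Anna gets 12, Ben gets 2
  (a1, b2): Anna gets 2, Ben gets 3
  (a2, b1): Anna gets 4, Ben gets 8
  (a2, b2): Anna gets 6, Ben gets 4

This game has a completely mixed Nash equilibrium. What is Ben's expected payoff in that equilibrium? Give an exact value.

16/5

First find x, the probability Anna plays a1, from Ben's indifference between b1 and b2: 2x + 8(1−x) = 3x + 4(1−x), giving x = 4/5.
Since Ben is indifferent in equilibrium, Ben's expected payoff equals the payoff from either column against (4/5, 1/5). Using b1: 2(4/5) + 8(1/5) = 16/5.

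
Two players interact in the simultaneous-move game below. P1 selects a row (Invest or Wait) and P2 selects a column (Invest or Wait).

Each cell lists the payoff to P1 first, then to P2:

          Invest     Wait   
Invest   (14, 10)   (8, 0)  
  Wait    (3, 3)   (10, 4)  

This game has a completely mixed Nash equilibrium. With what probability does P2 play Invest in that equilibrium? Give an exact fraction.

Let q be the probability that P2 plays Invest. In a completely mixed equilibrium, P1 must be indifferent between Invest and Wait.
P1's expected payoff from Invest is 14q + 8(1−q); from Wait it is 3q + 10(1−q).
Setting these equal: 6q + 8 = −7q + 10, so q = 2/13.

2/13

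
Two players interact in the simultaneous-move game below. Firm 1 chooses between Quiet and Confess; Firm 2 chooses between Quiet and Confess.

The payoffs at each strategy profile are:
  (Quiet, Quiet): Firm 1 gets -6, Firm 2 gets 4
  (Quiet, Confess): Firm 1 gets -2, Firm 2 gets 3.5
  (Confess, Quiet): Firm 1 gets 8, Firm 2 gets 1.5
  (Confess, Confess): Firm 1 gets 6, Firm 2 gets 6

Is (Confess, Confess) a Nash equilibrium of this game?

Yes

At (Confess, Confess), Firm 1 earns 6; switching to Quiet would give -2, so Firm 1 has no profitable deviation.
Firm 2 earns 6; switching to Quiet would give 1.5, so Firm 2 has no profitable deviation.
Neither player can gain by a unilateral deviation, so this profile is a Nash equilibrium.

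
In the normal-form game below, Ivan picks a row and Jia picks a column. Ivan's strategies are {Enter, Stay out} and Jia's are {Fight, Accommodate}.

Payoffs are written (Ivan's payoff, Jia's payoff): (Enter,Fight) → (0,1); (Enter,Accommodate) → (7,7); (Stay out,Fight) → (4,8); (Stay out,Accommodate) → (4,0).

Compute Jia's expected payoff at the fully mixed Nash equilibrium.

First find p, the probability Ivan plays Enter, from Jia's indifference between Fight and Accommodate: p + 8(1−p) = 7p, giving p = 4/7.
Since Jia is indifferent in equilibrium, Jia's expected payoff equals the payoff from either column against (4/7, 3/7). Using Fight: (4/7) + 8(3/7) = 4.

4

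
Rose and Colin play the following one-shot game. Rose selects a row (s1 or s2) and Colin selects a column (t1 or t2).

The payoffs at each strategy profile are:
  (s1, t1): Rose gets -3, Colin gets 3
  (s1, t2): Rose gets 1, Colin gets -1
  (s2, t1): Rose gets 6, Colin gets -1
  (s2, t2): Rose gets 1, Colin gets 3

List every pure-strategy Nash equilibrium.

(s1, t1): Rose prefers s2 (6 > -3) — not an equilibrium.
(s1, t2): Colin prefers t1 (3 > -1) — not an equilibrium.
(s2, t1): Colin prefers t2 (3 > -1) — not an equilibrium.
(s2, t2): Rose gets 1 ≥ 1 from s1, and Colin gets 3 ≥ -1 from t1 — Nash equilibrium.

(s2, t2)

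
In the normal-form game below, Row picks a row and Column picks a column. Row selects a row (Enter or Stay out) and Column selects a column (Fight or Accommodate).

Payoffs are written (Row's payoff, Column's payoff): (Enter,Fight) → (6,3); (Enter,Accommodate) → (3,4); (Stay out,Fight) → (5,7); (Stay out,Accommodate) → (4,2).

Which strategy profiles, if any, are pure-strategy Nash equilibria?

(Enter, Fight): Column prefers Accommodate (4 > 3) — not an equilibrium.
(Enter, Accommodate): Row prefers Stay out (4 > 3) — not an equilibrium.
(Stay out, Fight): Row prefers Enter (6 > 5) — not an equilibrium.
(Stay out, Accommodate): Column prefers Fight (7 > 2) — not an equilibrium.

none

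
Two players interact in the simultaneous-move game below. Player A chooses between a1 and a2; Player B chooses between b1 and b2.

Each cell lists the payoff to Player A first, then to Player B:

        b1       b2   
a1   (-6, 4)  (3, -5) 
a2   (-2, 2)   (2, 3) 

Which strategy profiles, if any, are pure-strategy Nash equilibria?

(a1, b1): Player A prefers a2 (-2 > -6) — not an equilibrium.
(a1, b2): Player B prefers b1 (4 > -5) — not an equilibrium.
(a2, b1): Player B prefers b2 (3 > 2) — not an equilibrium.
(a2, b2): Player A prefers a1 (3 > 2) — not an equilibrium.

none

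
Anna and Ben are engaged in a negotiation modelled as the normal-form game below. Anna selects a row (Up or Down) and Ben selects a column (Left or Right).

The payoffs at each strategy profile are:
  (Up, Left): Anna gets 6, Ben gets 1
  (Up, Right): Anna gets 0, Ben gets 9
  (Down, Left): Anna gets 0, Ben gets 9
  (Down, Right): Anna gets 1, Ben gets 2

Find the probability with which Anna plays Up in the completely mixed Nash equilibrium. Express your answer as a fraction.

7/15

Let p be the probability that Anna plays Up. In a completely mixed equilibrium, Ben must be indifferent between Left and Right.
Ben's expected payoff from Left is p + 9(1−p); from Right it is 9p + 2(1−p).
Setting these equal: −8p + 9 = 7p + 2, so p = 7/15.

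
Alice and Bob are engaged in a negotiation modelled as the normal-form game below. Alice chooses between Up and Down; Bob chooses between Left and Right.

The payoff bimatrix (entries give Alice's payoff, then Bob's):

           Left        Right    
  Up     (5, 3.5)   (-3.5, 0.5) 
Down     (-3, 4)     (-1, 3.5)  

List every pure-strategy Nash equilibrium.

(Up, Left): Alice gets 5 ≥ -3 from Down, and Bob gets 3.5 ≥ 0.5 from Right — Nash equilibrium.
(Up, Right): Alice prefers Down (-1 > -3.5); Bob prefers Left (3.5 > 0.5) — not an equilibrium.
(Down, Left): Alice prefers Up (5 > -3) — not an equilibrium.
(Down, Right): Bob prefers Left (4 > 3.5) — not an equilibrium.

(Up, Left)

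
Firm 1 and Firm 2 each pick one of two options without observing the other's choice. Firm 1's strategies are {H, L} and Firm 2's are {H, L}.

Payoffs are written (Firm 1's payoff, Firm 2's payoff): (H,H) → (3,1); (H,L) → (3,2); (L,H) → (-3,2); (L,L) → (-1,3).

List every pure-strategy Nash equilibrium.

(H, L)

(H, H): Firm 2 prefers L (2 > 1) — not an equilibrium.
(H, L): Firm 1 gets 3 ≥ -1 from L, and Firm 2 gets 2 ≥ 1 from H — Nash equilibrium.
(L, H): Firm 1 prefers H (3 > -3); Firm 2 prefers L (3 > 2) — not an equilibrium.
(L, L): Firm 1 prefers H (3 > -1) — not an equilibrium.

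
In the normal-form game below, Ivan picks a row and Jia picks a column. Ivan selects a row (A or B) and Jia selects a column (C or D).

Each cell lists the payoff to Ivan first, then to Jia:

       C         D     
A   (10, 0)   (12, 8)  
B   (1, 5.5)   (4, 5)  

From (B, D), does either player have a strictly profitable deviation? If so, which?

Both

Ivan at (B, D) earns 4; deviating to A yields 12 — a strict improvement.
Jia earns 5; deviating to C yields 5.5 — a strict improvement.
Both Ivan and Jia have strictly profitable deviations.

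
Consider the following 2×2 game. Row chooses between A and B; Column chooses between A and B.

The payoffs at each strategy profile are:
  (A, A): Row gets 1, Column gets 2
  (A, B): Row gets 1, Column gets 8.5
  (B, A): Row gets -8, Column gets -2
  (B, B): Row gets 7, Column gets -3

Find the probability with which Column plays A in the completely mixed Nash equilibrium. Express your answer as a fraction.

2/5

Let c be the probability that Column plays A. In a completely mixed equilibrium, Row must be indifferent between A and B.
Row's expected payoff from A is c + (1−c); from B it is −8c + 7(1−c).
Setting these equal: 1 = −15c + 7, so c = 2/5.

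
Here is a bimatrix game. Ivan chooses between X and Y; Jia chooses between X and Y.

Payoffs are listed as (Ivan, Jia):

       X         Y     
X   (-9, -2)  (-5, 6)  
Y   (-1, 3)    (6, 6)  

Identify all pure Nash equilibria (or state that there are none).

(X, X): Ivan prefers Y (-1 > -9); Jia prefers Y (6 > -2) — not an equilibrium.
(X, Y): Ivan prefers Y (6 > -5) — not an equilibrium.
(Y, X): Jia prefers Y (6 > 3) — not an equilibrium.
(Y, Y): Ivan gets 6 ≥ -5 from X, and Jia gets 6 ≥ 3 from X — Nash equilibrium.

(Y, Y)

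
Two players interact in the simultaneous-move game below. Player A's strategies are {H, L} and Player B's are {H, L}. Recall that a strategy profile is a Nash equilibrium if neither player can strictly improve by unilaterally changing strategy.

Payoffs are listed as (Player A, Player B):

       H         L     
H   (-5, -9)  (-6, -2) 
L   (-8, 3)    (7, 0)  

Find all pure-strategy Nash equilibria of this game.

(H, H): Player B prefers L (-2 > -9) — not an equilibrium.
(H, L): Player A prefers L (7 > -6) — not an equilibrium.
(L, H): Player A prefers H (-5 > -8) — not an equilibrium.
(L, L): Player B prefers H (3 > 0) — not an equilibrium.

none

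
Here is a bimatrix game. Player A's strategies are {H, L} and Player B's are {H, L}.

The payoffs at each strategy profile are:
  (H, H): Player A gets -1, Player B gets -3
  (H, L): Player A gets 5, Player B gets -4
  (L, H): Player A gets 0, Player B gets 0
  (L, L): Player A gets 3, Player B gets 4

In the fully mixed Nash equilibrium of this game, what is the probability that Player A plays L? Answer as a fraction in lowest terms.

Let r be the probability that Player A plays H. In a completely mixed equilibrium, Player B must be indifferent between H and L.
Player B's expected payoff from H is −3r; from L it is −4r + 4(1−r).
Setting these equal: −3r = −8r + 4, so r = 4/5.
Therefore Player A plays L with probability 1 − 4/5 = 1/5.

1/5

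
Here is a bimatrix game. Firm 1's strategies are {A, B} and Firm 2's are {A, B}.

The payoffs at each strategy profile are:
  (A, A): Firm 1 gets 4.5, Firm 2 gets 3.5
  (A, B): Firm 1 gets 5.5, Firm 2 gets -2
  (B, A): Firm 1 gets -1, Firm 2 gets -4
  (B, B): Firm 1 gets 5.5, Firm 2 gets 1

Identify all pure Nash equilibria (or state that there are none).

(A, A): Firm 1 gets 4.5 ≥ -1 from B, and Firm 2 gets 3.5 ≥ -2 from B — Nash equilibrium.
(A, B): Firm 2 prefers A (3.5 > -2) — not an equilibrium.
(B, A): Firm 1 prefers A (4.5 > -1); Firm 2 prefers B (1 > -4) — not an equilibrium.
(B, B): Firm 1 gets 5.5 ≥ 5.5 from A, and Firm 2 gets 1 ≥ -4 from A — Nash equilibrium.

(A, A) and (B, B)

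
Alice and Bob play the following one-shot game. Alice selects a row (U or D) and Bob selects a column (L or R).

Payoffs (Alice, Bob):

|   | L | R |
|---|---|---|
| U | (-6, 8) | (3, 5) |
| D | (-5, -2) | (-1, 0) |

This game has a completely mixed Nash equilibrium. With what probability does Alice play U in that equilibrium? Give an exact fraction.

2/5

Let r be the probability that Alice plays U. In a completely mixed equilibrium, Bob must be indifferent between L and R.
Bob's expected payoff from L is 8r − 2(1−r); from R it is 5r.
Setting these equal: 10r − 2 = 5r, so r = 2/5.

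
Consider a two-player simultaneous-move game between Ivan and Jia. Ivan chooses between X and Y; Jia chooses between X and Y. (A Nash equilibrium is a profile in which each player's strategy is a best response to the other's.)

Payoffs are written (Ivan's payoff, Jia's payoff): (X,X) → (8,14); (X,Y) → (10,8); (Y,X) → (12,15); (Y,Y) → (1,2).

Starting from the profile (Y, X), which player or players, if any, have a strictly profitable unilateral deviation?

Ivan at (Y, X) earns 12; deviating to X yields 8 — not better.
Jia earns 15; deviating to Y yields 2 — not better.
Neither player can strictly improve; the profile is a Nash equilibrium.

Neither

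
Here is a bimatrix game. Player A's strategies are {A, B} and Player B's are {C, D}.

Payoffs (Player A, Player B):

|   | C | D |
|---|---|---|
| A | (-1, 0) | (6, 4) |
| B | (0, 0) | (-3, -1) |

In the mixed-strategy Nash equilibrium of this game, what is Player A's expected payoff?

-3/10

First find q, the probability Player B plays C, from Player A's indifference between A and B: −q + 6(1−q) = −3(1−q), giving q = 9/10.
Since Player A is indifferent in equilibrium, Player A's expected payoff equals the payoff from either row against (9/10, 1/10). Using A: −(9/10) + 6(1/10) = -3/10.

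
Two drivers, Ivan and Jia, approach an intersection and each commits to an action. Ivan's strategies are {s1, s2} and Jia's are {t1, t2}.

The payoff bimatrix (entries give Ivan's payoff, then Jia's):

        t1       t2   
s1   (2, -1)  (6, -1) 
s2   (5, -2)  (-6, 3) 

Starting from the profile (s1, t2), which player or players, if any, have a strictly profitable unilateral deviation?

Ivan at (s1, t2) earns 6; deviating to s2 yields -6 — not better.
Jia earns -1; deviating to t1 yields -1 — not better.
Neither player can strictly improve; the profile is a Nash equilibrium.

Neither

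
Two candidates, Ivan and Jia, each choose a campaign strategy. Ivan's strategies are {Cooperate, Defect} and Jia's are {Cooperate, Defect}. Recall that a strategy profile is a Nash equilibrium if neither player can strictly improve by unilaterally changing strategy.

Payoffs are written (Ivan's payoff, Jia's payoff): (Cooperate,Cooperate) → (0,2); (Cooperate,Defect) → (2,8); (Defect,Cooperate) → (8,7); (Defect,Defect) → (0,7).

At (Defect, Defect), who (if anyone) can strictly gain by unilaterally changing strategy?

Ivan at (Defect, Defect) earns 0; deviating to Cooperate yields 2 — a strict improvement.
Jia earns 7; deviating to Cooperate yields 7 — not better.
Only Ivan has a strictly profitable deviation.

Ivan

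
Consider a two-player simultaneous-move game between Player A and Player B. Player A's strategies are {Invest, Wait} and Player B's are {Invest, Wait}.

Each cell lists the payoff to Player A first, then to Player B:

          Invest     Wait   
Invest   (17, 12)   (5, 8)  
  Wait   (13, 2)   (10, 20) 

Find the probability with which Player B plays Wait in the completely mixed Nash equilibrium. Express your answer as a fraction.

4/9

Let c be the probability that Player B plays Invest. In a completely mixed equilibrium, Player A must be indifferent between Invest and Wait.
Player A's expected payoff from Invest is 17c + 5(1−c); from Wait it is 13c + 10(1−c).
Setting these equal: 12c + 5 = 3c + 10, so c = 5/9.
Therefore Player B plays Wait with probability 1 − 5/9 = 4/9.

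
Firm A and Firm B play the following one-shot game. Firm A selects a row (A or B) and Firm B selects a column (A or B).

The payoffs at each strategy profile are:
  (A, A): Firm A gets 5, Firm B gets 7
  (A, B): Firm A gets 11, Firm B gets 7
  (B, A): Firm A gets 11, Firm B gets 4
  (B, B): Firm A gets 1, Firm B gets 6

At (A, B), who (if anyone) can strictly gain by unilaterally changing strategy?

Neither

Firm A at (A, B) earns 11; deviating to B yields 1 — not better.
Firm B earns 7; deviating to A yields 7 — not better.
Neither player can strictly improve; the profile is a Nash equilibrium.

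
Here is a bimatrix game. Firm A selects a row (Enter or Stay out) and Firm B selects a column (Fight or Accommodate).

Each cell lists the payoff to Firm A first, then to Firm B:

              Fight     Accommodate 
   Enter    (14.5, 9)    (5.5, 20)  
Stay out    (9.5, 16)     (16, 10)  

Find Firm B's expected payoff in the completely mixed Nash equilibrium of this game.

230/17

First find x, the probability Firm A plays Enter, from Firm B's indifference between Fight and Accommodate: 9x + 16(1−x) = 20x + 10(1−x), giving x = 6/17.
Since Firm B is indifferent in equilibrium, Firm B's expected payoff equals the payoff from either column against (6/17, 11/17). Using Fight: 9(6/17) + 16(11/17) = 230/17.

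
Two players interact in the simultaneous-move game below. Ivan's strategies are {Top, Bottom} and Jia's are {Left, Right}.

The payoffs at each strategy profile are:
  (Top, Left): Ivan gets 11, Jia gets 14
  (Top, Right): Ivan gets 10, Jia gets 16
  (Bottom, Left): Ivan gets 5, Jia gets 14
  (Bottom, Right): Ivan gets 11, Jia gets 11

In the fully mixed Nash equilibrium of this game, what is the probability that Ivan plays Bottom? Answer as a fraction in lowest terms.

2/5

Let x be the probability that Ivan plays Top. In a completely mixed equilibrium, Jia must be indifferent between Left and Right.
Jia's expected payoff from Left is 14x + 14(1−x); from Right it is 16x + 11(1−x).
Setting these equal: 14 = 5x + 11, so x = 3/5.
Therefore Ivan plays Bottom with probability 1 − 3/5 = 2/5.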